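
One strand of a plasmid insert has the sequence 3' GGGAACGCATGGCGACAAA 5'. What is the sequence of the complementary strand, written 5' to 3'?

5′-CCCTTGCGTACCGCTGTTT-3′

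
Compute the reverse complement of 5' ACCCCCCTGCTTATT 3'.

5'-AATAAGCAGGGGGGT-3'

Reading the sequence 3'→5' and pairing each base (A↔T, G↔C) gives the reverse complement directly.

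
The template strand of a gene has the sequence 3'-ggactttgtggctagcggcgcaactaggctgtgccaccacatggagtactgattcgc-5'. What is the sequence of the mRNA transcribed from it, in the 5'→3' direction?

5'-CCUGAAACACCGAUCGCCGCGUUGAUCCGACACGGUGGUGUACCUCAUGACUAAGCG-3'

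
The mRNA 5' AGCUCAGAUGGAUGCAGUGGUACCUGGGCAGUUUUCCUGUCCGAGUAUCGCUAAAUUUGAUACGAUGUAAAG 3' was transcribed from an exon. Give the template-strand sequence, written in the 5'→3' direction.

Replace U with T to get the coding DNA strand: AGCTCAGATGGATGCAGTGGTACCTGGGCAGTTTTCCTGTCCGAGTATCGCTAAATTTGATACGATGTAAAG. The template strand is its reverse complement (complement TCGAGTCTACCTACGTCACCATGGACCCGTCAAAAGGACAGGCTCATAGCGATTTAAACTATGCTACATTTC, then reverse).

5'-CTTTACATCGTATCAAATTTAGCGATACTCGGACAGGAAAACTGCCCAGGTACCACTGCATCCATCTGAGCT-3'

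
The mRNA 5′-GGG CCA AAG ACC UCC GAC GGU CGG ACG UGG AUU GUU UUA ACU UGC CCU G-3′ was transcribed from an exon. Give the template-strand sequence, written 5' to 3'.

Replace U with T to get the coding DNA strand: GGGCCAAAGACCTCCGACGGTCGGACGTGGATTGTTTTAACTTGCCCTG. The template strand is its reverse complement (complement CCCGGTTTCTGGAGGCTGCCAGCCTGCACCTAACAAAATTGAACGGGAC, then reverse).

5'-CAGGGCAAGTTAAAACAATCCACGTCCGACCGTCGGAGGTCTTTGGCCC-3'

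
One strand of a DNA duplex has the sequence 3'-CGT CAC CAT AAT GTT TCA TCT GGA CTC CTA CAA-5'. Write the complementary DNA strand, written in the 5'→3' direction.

The strand is given 3'→5', so its complement runs 5'→3' in the same left-to-right order: pair each base A↔T, G↔C.

5'-GCAGTGGTATTACAAAGTAGACCTGAGGATGTT-3'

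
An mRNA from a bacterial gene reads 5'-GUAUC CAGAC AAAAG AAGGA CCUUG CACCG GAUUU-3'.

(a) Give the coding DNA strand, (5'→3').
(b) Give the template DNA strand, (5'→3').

(a) 5'-GTATCCAGACAAAAGAAGGACCTTGCACCGGATTT-3'
(b) 5'-AAATCCGGTGCAAGGTCCTTCTTTTGTCTGGATAC-3'

(a) The coding strand matches the mRNA with U→T.
(b) The template strand is the reverse complement of the coding strand.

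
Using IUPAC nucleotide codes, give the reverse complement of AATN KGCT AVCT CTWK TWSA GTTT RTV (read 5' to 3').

Standard pairs A↔T, G↔C; ambiguity codes pair R↔Y, K↔M, W↔W, S↔S, V↔B, N↔N. Complement (TTANMCGATBGAGAWMAWSTCAAAYAB), then reverse for 5'→3'.

5'-BAYAAACTSWAMWAGAGBTAGCMNATT-3'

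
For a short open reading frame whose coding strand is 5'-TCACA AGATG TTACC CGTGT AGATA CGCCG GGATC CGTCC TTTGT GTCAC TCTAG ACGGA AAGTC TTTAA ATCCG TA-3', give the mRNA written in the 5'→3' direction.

mRNA has the coding-strand sequence with U in place of T.

5′-UCACAAGAUGUUACCCGUGUAGAUACGCCGGGAUCCGUCCUUUGUGUCACUCUAGACGGAAAGUCUUUAAAUCCGUA-3′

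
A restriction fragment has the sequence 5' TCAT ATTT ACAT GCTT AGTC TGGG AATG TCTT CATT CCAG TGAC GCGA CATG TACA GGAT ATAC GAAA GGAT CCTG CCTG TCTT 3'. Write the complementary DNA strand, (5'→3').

5'-AAGACAGGCAGGATCCTTTCGTATATCCTGTACATGTCGCGTCACTGGAATGAAGACATTCCCAGACTAAGCATGTAAATATGA-3'

Pairing A↔T and G↔C gives AGTATAAATGTACGAATCAGACCCTTACAGAAGTAAGGTCACTGCGCTGTACATGTCCTATATGCTTTCCTAGGACGGACAGAA, running 3'→5'. Reverse for the 5'→3' convention.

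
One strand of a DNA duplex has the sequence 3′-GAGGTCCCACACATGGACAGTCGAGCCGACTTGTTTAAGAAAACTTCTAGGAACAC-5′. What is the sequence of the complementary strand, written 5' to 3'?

5′-CTCCAGGGTGTGTACCTGTCAGCTCGGCTGAACAAATTCTTTTGAAGATCCTTGTG-3′

The strand is given 3'→5', so its complement runs 5'→3' in the same left-to-right order: pair each base A↔T, G↔C.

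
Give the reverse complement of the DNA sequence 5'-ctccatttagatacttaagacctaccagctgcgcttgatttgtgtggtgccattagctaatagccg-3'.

5'-CGGCTATTAGCTAATGGCACCACACAAATCAAGCGCAGCTGGTAGGTCTTAAGTATCTAAATGGAG-3'

Reading the sequence 3'→5' and pairing each base (A↔T, G↔C) gives the reverse complement directly.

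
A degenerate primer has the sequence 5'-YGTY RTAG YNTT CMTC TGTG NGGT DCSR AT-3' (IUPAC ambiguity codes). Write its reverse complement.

5′-ATYSGHACCNCACAGAKGAANRCTAYRACR-3′

Standard pairs A↔T, G↔C; ambiguity codes pair R↔Y, M↔K, S↔S, D↔H, N↔N. Complement (RCARYATCRNAAGKAGACACNCCAHGSYTA), then reverse for 5'→3'.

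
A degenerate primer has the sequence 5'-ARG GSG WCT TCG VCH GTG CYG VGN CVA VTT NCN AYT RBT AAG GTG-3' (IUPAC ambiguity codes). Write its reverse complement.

Standard pairs A↔T, G↔C; ambiguity codes pair R↔Y, W↔W, S↔S, B↔V, H↔D, N↔N. Complement (TYCCSCWGAAGCBGDCACGRCBCNGBTBAANGNTRAYVATTCCAC), then reverse for 5'→3'.

5'-CACCTTAVYARTNGNAABTBGNCBCRGCACDGBCGAAGWCSCCYT-3'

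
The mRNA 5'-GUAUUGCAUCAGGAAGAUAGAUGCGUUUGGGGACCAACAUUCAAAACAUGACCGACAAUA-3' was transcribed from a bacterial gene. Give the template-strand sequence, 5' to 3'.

5'-TATTGTCGGTCATGTTTTGAATGTTGGTCCCCAAACGCATCTATCTTCCTGATGCAATAC-3'

Replace U with T to get the coding DNA strand: GTATTGCATCAGGAAGATAGATGCGTTTGGGGACCAACATTCAAAACATGACCGACAATA. The template strand is its reverse complement (complement CATAACGTAGTCCTTCTATCTACGCAAACCCCTGGTTGTAAGTTTTGTACTGGCTGTTAT, then reverse).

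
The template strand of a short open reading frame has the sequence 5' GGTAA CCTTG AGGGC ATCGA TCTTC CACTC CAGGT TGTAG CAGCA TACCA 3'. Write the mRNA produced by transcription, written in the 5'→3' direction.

The mRNA has the sequence of the coding strand (reverse complement of the template) with T→U. Reverse complement of GGTAACCTTGAGGGCATCGATCTTCCACTCCAGGTTGTAGCAGCATACCA is TGGTATGCTGCTACAACCTGGAGTGGAAGATCGATGCCCTCAAGGTTACC; then T→U.

5'-UGGUAUGCUGCUACAACCUGGAGUGGAAGAUCGAUGCCCUCAAGGUUACC-3'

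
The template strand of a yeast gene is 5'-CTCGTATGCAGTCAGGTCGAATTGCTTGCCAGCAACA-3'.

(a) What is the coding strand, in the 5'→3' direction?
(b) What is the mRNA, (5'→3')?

(a) 5'-TGTTGCTGGCAAGCAATTCGACCTGACTGCATACGAG-3'
(b) 5'-UGUUGCUGGCAAGCAAUUCGACCUGACUGCAUACGAG-3'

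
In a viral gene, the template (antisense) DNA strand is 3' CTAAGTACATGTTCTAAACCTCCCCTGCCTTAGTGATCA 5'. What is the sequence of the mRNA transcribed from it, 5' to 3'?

5′-GAUUCAUGUACAAGAUUUGGAGGGGACGGAAUCACUAGU-3′

Reading the template 3'→5' as shown, RNA polymerase pairs each base (A→U, T→A, G↔C) to build mRNA 5'→3' directly.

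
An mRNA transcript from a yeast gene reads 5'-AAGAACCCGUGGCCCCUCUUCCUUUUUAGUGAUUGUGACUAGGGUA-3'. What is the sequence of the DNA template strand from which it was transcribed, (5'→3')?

5'-TACCCTAGTCACAATCACTAAAAAGGAAGAGGGGCCACGGGTTCTT-3'

Replace U with T to get the coding DNA strand: AAGAACCCGTGGCCCCTCTTCCTTTTTAGTGATTGTGACTAGGGTA. The template strand is its reverse complement (complement TTCTTGGGCACCGGGGAGAAGGAAAAATCACTAACACTGATCCCAT, then reverse).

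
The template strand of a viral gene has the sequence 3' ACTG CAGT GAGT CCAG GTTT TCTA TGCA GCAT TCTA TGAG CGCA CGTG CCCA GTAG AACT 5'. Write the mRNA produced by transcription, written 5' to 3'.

5'-UGACGUCACUCAGGUCCAAAAGAUACGUCGUAAGAUACUCGCGUGCACGGGUCAUCUUGA-3'

Reading the template 3'→5' as shown, RNA polymerase pairs each base (A→U, T→A, G↔C) to build mRNA 5'→3' directly.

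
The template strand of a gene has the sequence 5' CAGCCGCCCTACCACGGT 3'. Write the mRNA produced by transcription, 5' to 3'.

5'-ACCGUGGUAGGGCGGCUG-3'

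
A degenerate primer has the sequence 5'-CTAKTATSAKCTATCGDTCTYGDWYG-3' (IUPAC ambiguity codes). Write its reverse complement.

Standard pairs A↔T, G↔C; ambiguity codes pair Y↔R, K↔M, W↔W, S↔S, D↔H. Complement (GATMATASTMGATAGCHAGARCHWRC), then reverse for 5'→3'.

5'-CRWHCRAGAHCGATAGMTSATAMTAG-3'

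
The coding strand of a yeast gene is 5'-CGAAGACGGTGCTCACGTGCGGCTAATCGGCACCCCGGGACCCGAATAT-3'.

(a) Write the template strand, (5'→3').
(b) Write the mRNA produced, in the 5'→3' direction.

(a) 5′-ATATTCGGGTCCCGGGGTGCCGATTAGCCGCACGTGAGCACCGTCTTCG-3′
(b) 5'-CGAAGACGGUGCUCACGUGCGGCUAAUCGGCACCCCGGGACCCGAAUAU-3'

(a) The template strand is the reverse complement of the coding strand: complement GCTTCTGCCACGAGTGCACGCCGATTAGCCGTGGGGCCCTGGGCTTATA, then reverse.
(b) mRNA matches the coding strand with T→U.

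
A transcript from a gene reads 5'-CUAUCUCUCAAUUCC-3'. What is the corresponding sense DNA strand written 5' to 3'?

5'-CTATCTCTCAATTCC-3'

The coding DNA strand has the same 5'→3' sequence as the mRNA with U replaced by T.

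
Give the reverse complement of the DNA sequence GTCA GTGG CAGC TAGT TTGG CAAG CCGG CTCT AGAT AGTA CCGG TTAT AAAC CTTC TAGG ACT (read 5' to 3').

5′-AGTCCTAGAAGGTTTATAACCGGTACTATCTAGAGCCGGCTTGCCAAACTAGCTGCCACTGAC-3′

Reading the sequence 3'→5' and pairing each base (A↔T, G↔C) gives the reverse complement directly.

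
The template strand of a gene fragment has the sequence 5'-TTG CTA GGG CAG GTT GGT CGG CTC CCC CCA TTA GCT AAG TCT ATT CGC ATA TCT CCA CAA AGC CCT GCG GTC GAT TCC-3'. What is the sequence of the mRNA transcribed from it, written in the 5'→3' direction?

RNA polymerase reads the template 3'→5' and synthesizes mRNA 5'→3' by base-pairing (A→U, T→A, G↔C). The complement of the template is AACGATCCCGTCCAACCAGCCGAGGGGGGTAATCGATTCAGATAAGCGTATAGAGGTGTTTCGGGACGCCAGCTAAGG; antiparallel, so 5'→3' the coding strand is GGAATCGACCGCAGGGCTTTGTGGAGATATGCGAATAGACTTAGCTAATGGGGGGAGCCGACCAACCTGCCCTAGCAA. Replace T with U for the mRNA.

5'-GGAAUCGACCGCAGGGCUUUGUGGAGAUAUGCGAAUAGACUUAGCUAAUGGGGGGAGCCGACCAACCUGCCCUAGCAA-3'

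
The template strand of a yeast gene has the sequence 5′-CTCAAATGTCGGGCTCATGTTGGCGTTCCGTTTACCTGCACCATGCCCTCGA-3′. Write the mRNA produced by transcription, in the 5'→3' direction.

5'-UCGAGGGCAUGGUGCAGGUAAACGGAACGCCAACAUGAGCCCGACAUUUGAG-3'

RNA polymerase reads the template 3'→5' and synthesizes mRNA 5'→3' by base-pairing (A→U, T→A, G↔C). The complement of the template is GAGTTTACAGCCCGAGTACAACCGCAAGGCAAATGGACGTGGTACGGGAGCT; antiparallel, so 5'→3' the coding strand is TCGAGGGCATGGTGCAGGTAAACGGAACGCCAACATGAGCCCGACATTTGAG. Replace T with U for the mRNA.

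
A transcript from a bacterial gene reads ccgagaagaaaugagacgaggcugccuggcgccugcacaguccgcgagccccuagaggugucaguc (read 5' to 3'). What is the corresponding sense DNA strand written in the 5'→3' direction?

The coding DNA strand has the same 5'→3' sequence as the mRNA with U replaced by T.

5'-CCGAGAAGAAATGAGACGAGGCTGCCTGGCGCCTGCACAGTCCGCGAGCCCCTAGAGGTGTCAGTC-3'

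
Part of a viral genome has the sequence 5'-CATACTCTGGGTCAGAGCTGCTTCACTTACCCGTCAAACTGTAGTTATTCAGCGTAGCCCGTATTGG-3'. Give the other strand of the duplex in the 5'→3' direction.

Pairing A↔T and G↔C gives GTATGAGACCCAGTCTCGACGAAGTGAATGGGCAGTTTGACATCAATAAGTCGCATCGGGCATAACC, running 3'→5'. Reverse for the 5'→3' convention.

5'-CCAATACGGGCTACGCTGAATAACTACAGTTTGACGGGTAAGTGAAGCAGCTCTGACCCAGAGTATG-3'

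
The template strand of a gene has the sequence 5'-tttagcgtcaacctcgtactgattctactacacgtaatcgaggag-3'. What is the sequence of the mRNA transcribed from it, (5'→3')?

RNA polymerase reads the template 3'→5' and synthesizes mRNA 5'→3' by base-pairing (A→U, T→A, G↔C). The complement of the template is AAATCGCAGTTGGAGCATGACTAAGATGATGTGCATTAGCTCCTC; antiparallel, so 5'→3' the coding strand is CTCCTCGATTACGTGTAGTAGAATCAGTACGAGGTTGACGCTAAA. Replace T with U for the mRNA.

5′-CUCCUCGAUUACGUGUAGUAGAAUCAGUACGAGGUUGACGCUAAA-3′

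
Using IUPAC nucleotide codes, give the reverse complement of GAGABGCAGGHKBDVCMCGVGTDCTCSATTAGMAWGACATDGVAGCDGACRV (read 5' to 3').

5'-BYGTCHGCTBCHATGTCWTKCTAATSGAGHACBCGKGBHVMDCCTGCVTCTC-3'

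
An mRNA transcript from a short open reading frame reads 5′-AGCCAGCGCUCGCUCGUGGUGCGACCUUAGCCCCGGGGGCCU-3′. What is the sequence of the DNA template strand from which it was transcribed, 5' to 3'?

Replace U with T to get the coding DNA strand: AGCCAGCGCTCGCTCGTGGTGCGACCTTAGCCCCGGGGGCCT. The template strand is its reverse complement (complement TCGGTCGCGAGCGAGCACCACGCTGGAATCGGGGCCCCCGGA, then reverse).

5'-AGGCCCCCGGGGCTAAGGTCGCACCACGAGCGAGCGCTGGCT-3'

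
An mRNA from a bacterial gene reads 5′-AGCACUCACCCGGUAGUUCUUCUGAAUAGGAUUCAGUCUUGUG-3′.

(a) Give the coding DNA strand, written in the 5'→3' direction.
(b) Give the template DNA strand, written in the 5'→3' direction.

(a) The coding strand matches the mRNA with U→T.
(b) The template strand is the reverse complement of the coding strand.

(a) 5'-AGCACTCACCCGGTAGTTCTTCTGAATAGGATTCAGTCTTGTG-3'
(b) 5'-CACAAGACTGAATCCTATTCAGAAGAACTACCGGGTGAGTGCT-3'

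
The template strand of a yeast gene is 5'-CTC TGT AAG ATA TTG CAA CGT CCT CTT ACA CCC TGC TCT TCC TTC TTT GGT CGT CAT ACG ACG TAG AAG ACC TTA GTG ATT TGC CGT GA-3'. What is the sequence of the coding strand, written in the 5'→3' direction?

5'-TCACGGCAAATCACTAAGGTCTTCTACGTCGTATGACGACCAAAGAAGGAAGAGCAGGGTGTAAGAGGACGTTGCAATATCTTACAGAG-3'

The coding strand is complementary and antiparallel to the template: take the complement (A↔T, G↔C) and reverse.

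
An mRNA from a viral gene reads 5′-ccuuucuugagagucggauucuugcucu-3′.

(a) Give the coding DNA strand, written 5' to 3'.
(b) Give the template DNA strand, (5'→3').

(a) The coding strand matches the mRNA with U→T.
(b) The template strand is the reverse complement of the coding strand.

(a) 5'-CCTTTCTTGAGAGTCGGATTCTTGCTCT-3'
(b) 5′-AGAGCAAGAATCCGACTCTCAAGAAAGG-3′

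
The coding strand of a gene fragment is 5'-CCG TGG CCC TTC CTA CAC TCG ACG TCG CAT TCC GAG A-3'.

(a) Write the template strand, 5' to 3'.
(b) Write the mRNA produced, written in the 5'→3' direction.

(a) 5'-TCTCGGAATGCGACGTCGAGTGTAGGAAGGGCCACGG-3'
(b) 5'-CCGUGGCCCUUCCUACACUCGACGUCGCAUUCCGAGA-3'

(a) The template strand is the reverse complement of the coding strand: complement GGCACCGGGAAGGATGTGAGCTGCAGCGTAAGGCTCT, then reverse.
(b) mRNA matches the coding strand with T→U.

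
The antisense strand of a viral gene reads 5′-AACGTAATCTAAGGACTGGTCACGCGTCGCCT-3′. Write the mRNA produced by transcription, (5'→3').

The mRNA has the sequence of the coding strand (reverse complement of the template) with T→U. Reverse complement of AACGTAATCTAAGGACTGGTCACGCGTCGCCT is AGGCGACGCGTGACCAGTCCTTAGATTACGTT; then T→U.

5'-AGGCGACGCGUGACCAGUCCUUAGAUUACGUU-3'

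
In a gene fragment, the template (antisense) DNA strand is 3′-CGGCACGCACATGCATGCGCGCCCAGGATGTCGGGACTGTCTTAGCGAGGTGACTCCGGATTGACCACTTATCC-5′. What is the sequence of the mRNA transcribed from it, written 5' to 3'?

Reading the template 3'→5' as shown, RNA polymerase pairs each base (A→U, T→A, G↔C) to build mRNA 5'→3' directly.

5'-GCCGUGCGUGUACGUACGCGCGGGUCCUACAGCCCUGACAGAAUCGCUCCACUGAGGCCUAACUGGUGAAUAGG-3'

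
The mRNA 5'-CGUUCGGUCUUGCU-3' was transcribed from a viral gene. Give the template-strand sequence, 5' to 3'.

5′-AGCAAGACCGAACG-3′

Replace U with T to get the coding DNA strand: CGTTCGGTCTTGCT. The template strand is its reverse complement (complement GCAAGCCAGAACGA, then reverse).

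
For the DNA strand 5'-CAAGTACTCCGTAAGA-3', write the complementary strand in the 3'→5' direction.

Base-pairing A↔T, G↔C gives the complement. The complementary strand is antiparallel, so paired with a 5'→3' strand it runs 3'→5'.

3'-GTTCATGAGGCATTCT-5'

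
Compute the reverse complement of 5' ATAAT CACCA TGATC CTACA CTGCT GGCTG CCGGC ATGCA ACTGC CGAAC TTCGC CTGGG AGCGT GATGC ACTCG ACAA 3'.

5′-TTGTCGAGTGCATCACGCTCCCAGGCGAAGTTCGGCAGTTGCATGCCGGCAGCCAGCAGTGTAGGATCATGGTGATTAT-3′

Complement each base (A↔T, G↔C): TATTAGTGGTACTAGGATGTGACGACCGACGGCCGTACGTTGACGGCTTGAAGCGGACCCTCGCACTACGTGAGCTGTT. Then reverse.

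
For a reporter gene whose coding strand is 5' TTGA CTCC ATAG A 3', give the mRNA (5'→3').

5'-UUGACUCCAUAGA-3'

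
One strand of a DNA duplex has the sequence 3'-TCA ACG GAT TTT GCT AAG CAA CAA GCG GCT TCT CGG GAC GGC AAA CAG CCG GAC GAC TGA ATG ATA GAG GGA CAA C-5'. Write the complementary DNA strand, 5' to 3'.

The strand is given 3'→5', so its complement runs 5'→3' in the same left-to-right order: pair each base A↔T, G↔C.

5'-AGTTGCCTAAAACGATTCGTTGTTCGCCGAAGAGCCCTGCCGTTTGTCGGCCTGCTGACTTACTATCTCCCTGTTG-3'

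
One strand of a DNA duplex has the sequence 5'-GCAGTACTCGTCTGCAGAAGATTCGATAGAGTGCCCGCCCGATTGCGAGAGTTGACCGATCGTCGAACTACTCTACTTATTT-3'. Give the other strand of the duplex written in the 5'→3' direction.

5'-AAATAAGTAGAGTAGTTCGACGATCGGTCAACTCTCGCAATCGGGCGGGCACTCTATCGAATCTTCTGCAGACGAGTACTGC-3'

The complement of GCAGTACTCGTCTGCAGAAGATTCGATAGAGTGCCCGCCCGATTGCGAGAGTTGACCGATCGTCGAACTACTCTACTTATTT is CGTCATGAGCAGACGTCTTCTAAGCTATCTCACGGGCGGGCTAACGCTCTCAACTGGCTAGCAGCTTGATGAGATGAATAAA (A↔T, G↔C). DNA strands are antiparallel, so the complementary strand runs 3'→5'; reversing gives the 5'→3' form.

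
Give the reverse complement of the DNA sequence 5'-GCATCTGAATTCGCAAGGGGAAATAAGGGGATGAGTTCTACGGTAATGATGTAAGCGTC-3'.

5'-GACGCTTACATCATTACCGTAGAACTCATCCCCTTATTTCCCCTTGCGAATTCAGATGC-3'

Reading the sequence 3'→5' and pairing each base (A↔T, G↔C) gives the reverse complement directly.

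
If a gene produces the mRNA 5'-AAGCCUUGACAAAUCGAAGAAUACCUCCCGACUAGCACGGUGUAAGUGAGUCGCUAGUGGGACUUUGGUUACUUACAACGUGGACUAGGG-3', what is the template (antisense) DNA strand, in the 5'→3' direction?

Replace U with T to get the coding DNA strand: AAGCCTTGACAAATCGAAGAATACCTCCCGACTAGCACGGTGTAAGTGAGTCGCTAGTGGGACTTTGGTTACTTACAACGTGGACTAGGG. The template strand is its reverse complement (complement TTCGGAACTGTTTAGCTTCTTATGGAGGGCTGATCGTGCCACATTCACTCAGCGATCACCCTGAAACCAATGAATGTTGCACCTGATCCC, then reverse).

5′-CCCTAGTCCACGTTGTAAGTAACCAAAGTCCCACTAGCGACTCACTTACACCGTGCTAGTCGGGAGGTATTCTTCGATTTGTCAAGGCTT-3′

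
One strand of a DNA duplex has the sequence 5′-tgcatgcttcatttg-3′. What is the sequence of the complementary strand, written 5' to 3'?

The complement of TGCATGCTTCATTTG is ACGTACGAAGTAAAC (A↔T, G↔C). DNA strands are antiparallel, so the complementary strand runs 3'→5'; reversing gives the 5'→3' form.

5′-CAAATGAAGCATGCA-3′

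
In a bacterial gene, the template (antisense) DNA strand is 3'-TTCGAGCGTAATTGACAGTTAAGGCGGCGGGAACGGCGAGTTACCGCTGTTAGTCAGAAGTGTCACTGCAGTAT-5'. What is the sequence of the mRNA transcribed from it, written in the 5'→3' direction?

5'-AAGCUCGCAUUAACUGUCAAUUCCGCCGCCCUUGCCGCUCAAUGGCGACAAUCAGUCUUCACAGUGACGUCAUA-3'

Reading the template 3'→5' as shown, RNA polymerase pairs each base (A→U, T→A, G↔C) to build mRNA 5'→3' directly.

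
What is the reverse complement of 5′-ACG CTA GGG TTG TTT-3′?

Complement each base (A↔T, G↔C): TGCGATCCCAACAAA. Then reverse.

5'-AAACAACCCTAGCGT-3'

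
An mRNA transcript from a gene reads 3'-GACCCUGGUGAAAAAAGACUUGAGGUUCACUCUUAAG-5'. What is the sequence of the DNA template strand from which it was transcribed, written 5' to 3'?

5′-CTGGGACCACTTTTTTCTGAACTCCAAGTGAGAATTC-3′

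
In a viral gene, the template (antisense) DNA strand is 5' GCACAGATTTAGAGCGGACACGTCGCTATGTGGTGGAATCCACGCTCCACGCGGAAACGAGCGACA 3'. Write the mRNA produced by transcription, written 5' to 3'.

RNA polymerase reads the template 3'→5' and synthesizes mRNA 5'→3' by base-pairing (A→U, T→A, G↔C). The complement of the template is CGTGTCTAAATCTCGCCTGTGCAGCGATACACCACCTTAGGTGCGAGGTGCGCCTTTGCTCGCTGT; antiparallel, so 5'→3' the coding strand is TGTCGCTCGTTTCCGCGTGGAGCGTGGATTCCACCACATAGCGACGTGTCCGCTCTAAATCTGTGC. Replace T with U for the mRNA.

5'-UGUCGCUCGUUUCCGCGUGGAGCGUGGAUUCCACCACAUAGCGACGUGUCCGCUCUAAAUCUGUGC-3'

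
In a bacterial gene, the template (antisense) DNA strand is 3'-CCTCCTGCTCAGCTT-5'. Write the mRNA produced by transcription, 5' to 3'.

Reading the template 3'→5' as shown, RNA polymerase pairs each base (A→U, T→A, G↔C) to build mRNA 5'→3' directly.

5'-GGAGGACGAGUCGAA-3'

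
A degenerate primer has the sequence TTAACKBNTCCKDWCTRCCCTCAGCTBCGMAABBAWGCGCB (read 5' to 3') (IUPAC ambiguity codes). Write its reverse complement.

5'-VGCGCWTVVTTKCGVAGCTGAGGGYAGWHMGGANVMGTTAA-3'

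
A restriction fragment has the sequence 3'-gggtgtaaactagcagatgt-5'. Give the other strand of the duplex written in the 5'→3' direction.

The strand is given 3'→5', so its complement runs 5'→3' in the same left-to-right order: pair each base A↔T, G↔C.

5′-CCCACATTTGATCGTCTACA-3′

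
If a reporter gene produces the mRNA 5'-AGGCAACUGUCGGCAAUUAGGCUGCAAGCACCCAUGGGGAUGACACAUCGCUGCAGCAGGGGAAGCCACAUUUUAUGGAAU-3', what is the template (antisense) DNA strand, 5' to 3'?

5'-ATTCCATAAAATGTGGCTTCCCCTGCTGCAGCGATGTGTCATCCCCATGGGTGCTTGCAGCCTAATTGCCGACAGTTGCCT-3'

Replace U with T to get the coding DNA strand: AGGCAACTGTCGGCAATTAGGCTGCAAGCACCCATGGGGATGACACATCGCTGCAGCAGGGGAAGCCACATTTTATGGAAT. The template strand is its reverse complement (complement TCCGTTGACAGCCGTTAATCCGACGTTCGTGGGTACCCCTACTGTGTAGCGACGTCGTCCCCTTCGGTGTAAAATACCTTA, then reverse).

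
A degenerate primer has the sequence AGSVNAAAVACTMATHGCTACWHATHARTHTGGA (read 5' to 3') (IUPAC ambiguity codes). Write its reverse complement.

Standard pairs A↔T, G↔C; ambiguity codes pair R↔Y, M↔K, W↔W, S↔S, H↔D, V↔B, N↔N. Complement (TCSBNTTTBTGAKTADCGATGWDTADTYADACCT), then reverse for 5'→3'.

5'-TCCADAYTDATDWGTAGCDATKAGTBTTTNBSCT-3'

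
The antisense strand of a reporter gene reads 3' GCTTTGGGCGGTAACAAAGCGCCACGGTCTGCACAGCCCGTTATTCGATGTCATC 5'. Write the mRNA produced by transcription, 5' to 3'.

Reading the template 3'→5' as shown, RNA polymerase pairs each base (A→U, T→A, G↔C) to build mRNA 5'→3' directly.

5'-CGAAACCCGCCAUUGUUUCGCGGUGCCAGACGUGUCGGGCAAUAAGCUACAGUAG-3'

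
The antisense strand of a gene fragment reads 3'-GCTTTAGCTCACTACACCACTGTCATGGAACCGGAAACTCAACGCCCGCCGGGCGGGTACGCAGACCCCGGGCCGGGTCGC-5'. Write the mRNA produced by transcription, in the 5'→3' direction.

5'-CGAAAUCGAGUGAUGUGGUGACAGUACCUUGGCCUUUGAGUUGCGGGCGGCCCGCCCAUGCGUCUGGGGCCCGGCCCAGCG-3'

Reading the template 3'→5' as shown, RNA polymerase pairs each base (A→U, T→A, G↔C) to build mRNA 5'→3' directly.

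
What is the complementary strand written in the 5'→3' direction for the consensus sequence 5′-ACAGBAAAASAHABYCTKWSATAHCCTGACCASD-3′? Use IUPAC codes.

Standard pairs A↔T, G↔C; ambiguity codes pair Y↔R, K↔M, W↔W, S↔S, B↔V, D↔H. Complement (TGTCVTTTTSTDTVRGAMWSTATDGGACTGGTSH), then reverse for 5'→3'.

5'-HSTGGTCAGGDTATSWMAGRVTDTSTTTTVCTGT-3'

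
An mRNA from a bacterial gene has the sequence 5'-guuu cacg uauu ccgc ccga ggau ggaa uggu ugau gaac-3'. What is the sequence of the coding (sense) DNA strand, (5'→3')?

5'-GTTTCACGTATTCCGCCCGAGGATGGAATGGTTGATGAAC-3'

The coding DNA strand has the same 5'→3' sequence as the mRNA with U replaced by T.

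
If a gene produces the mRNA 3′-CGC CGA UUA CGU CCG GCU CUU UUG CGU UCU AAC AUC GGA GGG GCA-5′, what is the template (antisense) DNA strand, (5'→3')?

5'-GCGGCTAATGCAGGCCGAGAAAACGCAAGATTGTAGCCTCCCCGT-3'

Written 5'→3' the mRNA is ACGGGGAGGCUACAAUCUUGCGUUUUCUCGGCCUGCAUUAGCCGC, so the coding DNA strand is ACGGGGAGGCTACAATCTTGCGTTTTCTCGGCCTGCATTAGCCGC. The template is its reverse complement.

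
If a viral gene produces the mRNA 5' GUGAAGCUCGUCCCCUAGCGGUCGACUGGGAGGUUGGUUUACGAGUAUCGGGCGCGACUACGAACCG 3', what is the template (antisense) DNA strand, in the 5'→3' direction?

Replace U with T to get the coding DNA strand: GTGAAGCTCGTCCCCTAGCGGTCGACTGGGAGGTTGGTTTACGAGTATCGGGCGCGACTACGAACCG. The template strand is its reverse complement (complement CACTTCGAGCAGGGGATCGCCAGCTGACCCTCCAACCAAATGCTCATAGCCCGCGCTGATGCTTGGC, then reverse).

5'-CGGTTCGTAGTCGCGCCCGATACTCGTAAACCAACCTCCCAGTCGACCGCTAGGGGACGAGCTTCAC-3'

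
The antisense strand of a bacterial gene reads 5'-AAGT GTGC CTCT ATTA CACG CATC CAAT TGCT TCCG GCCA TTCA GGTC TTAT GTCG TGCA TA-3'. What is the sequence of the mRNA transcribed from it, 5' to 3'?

5'-UAUGCACGACAUAAGACCUGAAUGGCCGGAAGCAAUUGGAUGCGUGUAAUAGAGGCACACUU-3'

The mRNA has the sequence of the coding strand (reverse complement of the template) with T→U. Reverse complement of AAGTGTGCCTCTATTACACGCATCCAATTGCTTCCGGCCATTCAGGTCTTATGTCGTGCATA is TATGCACGACATAAGACCTGAATGGCCGGAAGCAATTGGATGCGTGTAATAGAGGCACACTT; then T→U.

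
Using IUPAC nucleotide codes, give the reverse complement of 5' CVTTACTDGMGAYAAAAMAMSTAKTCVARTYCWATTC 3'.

Standard pairs A↔T, G↔C; ambiguity codes pair R↔Y, M↔K, W↔W, S↔S, D↔H, V↔B. Complement (GBAATGAHCKCTRTTTTKTKSATMAGBTYARGWTAAG), then reverse for 5'→3'.

5'-GAATWGRAYTBGAMTASKTKTTTTRTCKCHAGTAABG-3'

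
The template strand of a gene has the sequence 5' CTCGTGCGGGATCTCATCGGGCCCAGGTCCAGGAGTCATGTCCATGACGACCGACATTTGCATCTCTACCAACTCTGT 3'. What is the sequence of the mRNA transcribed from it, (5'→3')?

RNA polymerase reads the template 3'→5' and synthesizes mRNA 5'→3' by base-pairing (A→U, T→A, G↔C). The complement of the template is GAGCACGCCCTAGAGTAGCCCGGGTCCAGGTCCTCAGTACAGGTACTGCTGGCTGTAAACGTAGAGATGGTTGAGACA; antiparallel, so 5'→3' the coding strand is ACAGAGTTGGTAGAGATGCAAATGTCGGTCGTCATGGACATGACTCCTGGACCTGGGCCCGATGAGATCCCGCACGAG. Replace T with U for the mRNA.

5'-ACAGAGUUGGUAGAGAUGCAAAUGUCGGUCGUCAUGGACAUGACUCCUGGACCUGGGCCCGAUGAGAUCCCGCACGAG-3'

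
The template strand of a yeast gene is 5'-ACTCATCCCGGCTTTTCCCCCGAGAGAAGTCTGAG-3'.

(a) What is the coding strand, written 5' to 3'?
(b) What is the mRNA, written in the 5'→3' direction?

(a) 5′-CTCAGACTTCTCTCGGGGGAAAAGCCGGGATGAGT-3′
(b) 5'-CUCAGACUUCUCUCGGGGGAAAAGCCGGGAUGAGU-3'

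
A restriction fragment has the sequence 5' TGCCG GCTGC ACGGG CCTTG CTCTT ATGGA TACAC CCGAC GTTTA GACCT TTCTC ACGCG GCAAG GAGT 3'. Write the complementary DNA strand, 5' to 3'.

5'-ACTCCTTGCCGCGTGAGAAAGGTCTAAACGTCGGGTGTATCCATAAGAGCAAGGCCCGTGCAGCCGGCA-3'

Pairing A↔T and G↔C gives ACGGCCGACGTGCCCGGAACGAGAATACCTATGTGGGCTGCAAATCTGGAAAGAGTGCGCCGTTCCTCA, running 3'→5'. Reverse for the 5'→3' convention.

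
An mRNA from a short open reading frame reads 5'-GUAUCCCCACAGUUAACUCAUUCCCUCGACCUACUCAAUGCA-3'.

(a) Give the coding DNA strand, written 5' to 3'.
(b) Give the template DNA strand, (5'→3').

(a) The coding strand matches the mRNA with U→T.
(b) The template strand is the reverse complement of the coding strand.

(a) 5′-GTATCCCCACAGTTAACTCATTCCCTCGACCTACTCAATGCA-3′
(b) 5'-TGCATTGAGTAGGTCGAGGGAATGAGTTAACTGTGGGGATAC-3'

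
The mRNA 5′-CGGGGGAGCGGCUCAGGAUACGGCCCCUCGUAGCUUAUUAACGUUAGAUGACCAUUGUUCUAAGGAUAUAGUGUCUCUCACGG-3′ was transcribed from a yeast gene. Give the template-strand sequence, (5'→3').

Replace U with T to get the coding DNA strand: CGGGGGAGCGGCTCAGGATACGGCCCCTCGTAGCTTATTAACGTTAGATGACCATTGTTCTAAGGATATAGTGTCTCTCACGG. The template strand is its reverse complement (complement GCCCCCTCGCCGAGTCCTATGCCGGGGAGCATCGAATAATTGCAATCTACTGGTAACAAGATTCCTATATCACAGAGAGTGCC, then reverse).

5'-CCGTGAGAGACACTATATCCTTAGAACAATGGTCATCTAACGTTAATAAGCTACGAGGGGCCGTATCCTGAGCCGCTCCCCCG-3'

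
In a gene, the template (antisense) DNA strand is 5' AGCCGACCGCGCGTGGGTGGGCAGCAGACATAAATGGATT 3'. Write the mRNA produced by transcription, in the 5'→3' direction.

RNA polymerase reads the template 3'→5' and synthesizes mRNA 5'→3' by base-pairing (A→U, T→A, G↔C). The complement of the template is TCGGCTGGCGCGCACCCACCCGTCGTCTGTATTTACCTAA; antiparallel, so 5'→3' the coding strand is AATCCATTTATGTCTGCTGCCCACCCACGCGCGGTCGGCT. Replace T with U for the mRNA.

5'-AAUCCAUUUAUGUCUGCUGCCCACCCACGCGCGGUCGGCU-3'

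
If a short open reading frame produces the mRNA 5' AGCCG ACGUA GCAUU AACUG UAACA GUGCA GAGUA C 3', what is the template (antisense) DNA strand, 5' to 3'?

Replace U with T to get the coding DNA strand: AGCCGACGTAGCATTAACTGTAACAGTGCAGAGTAC. The template strand is its reverse complement (complement TCGGCTGCATCGTAATTGACATTGTCACGTCTCATG, then reverse).

5'-GTACTCTGCACTGTTACAGTTAATGCTACGTCGGCT-3'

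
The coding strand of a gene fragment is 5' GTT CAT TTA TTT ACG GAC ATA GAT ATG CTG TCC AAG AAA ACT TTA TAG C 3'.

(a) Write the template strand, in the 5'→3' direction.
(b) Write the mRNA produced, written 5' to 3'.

(a) The template strand is the reverse complement of the coding strand: complement CAAGTAAATAAATGCCTGTATCTATACGACAGGTTCTTTTGAAATATCG, then reverse.
(b) mRNA matches the coding strand with T→U.

(a) 5′-GCTATAAAGTTTTCTTGGACAGCATATCTATGTCCGTAAATAAATGAAC-3′
(b) 5'-GUUCAUUUAUUUACGGACAUAGAUAUGCUGUCCAAGAAAACUUUAUAGC-3'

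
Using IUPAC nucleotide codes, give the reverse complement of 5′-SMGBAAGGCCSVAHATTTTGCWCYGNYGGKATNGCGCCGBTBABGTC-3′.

Standard pairs A↔T, G↔C; ambiguity codes pair Y↔R, M↔K, W↔W, S↔S, B↔V, H↔D, N↔N. Complement (SKCVTTCCGGSBTDTAAAACGWGRCNRCCMTANCGCGGCVAVTVCAG), then reverse for 5'→3'.

5'-GACVTVAVCGGCGCNATMCCRNCRGWGCAAAATDTBSGGCCTTVCKS-3'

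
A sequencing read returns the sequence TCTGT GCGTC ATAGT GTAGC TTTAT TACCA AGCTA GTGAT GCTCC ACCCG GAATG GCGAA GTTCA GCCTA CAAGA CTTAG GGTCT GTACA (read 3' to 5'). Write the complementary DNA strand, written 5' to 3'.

5'-AGACACGCAGTATCACATCGAAATAATGGTTCGATCACTACGAGGTGGGCCTTACCGCTTCAAGTCGGATGTTCTGAATCCCAGACATGT-3'

The strand is given 3'→5', so its complement runs 5'→3' in the same left-to-right order: pair each base A↔T, G↔C.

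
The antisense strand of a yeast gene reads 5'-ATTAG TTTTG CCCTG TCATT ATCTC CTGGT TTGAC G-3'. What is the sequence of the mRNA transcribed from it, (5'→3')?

5'-CGUCAAACCAGGAGAUAAUGACAGGGCAAAACUAAU-3'

RNA polymerase reads the template 3'→5' and synthesizes mRNA 5'→3' by base-pairing (A→U, T→A, G↔C). The complement of the template is TAATCAAAACGGGACAGTAATAGAGGACCAAACTGC; antiparallel, so 5'→3' the coding strand is CGTCAAACCAGGAGATAATGACAGGGCAAAACTAAT. Replace T with U for the mRNA.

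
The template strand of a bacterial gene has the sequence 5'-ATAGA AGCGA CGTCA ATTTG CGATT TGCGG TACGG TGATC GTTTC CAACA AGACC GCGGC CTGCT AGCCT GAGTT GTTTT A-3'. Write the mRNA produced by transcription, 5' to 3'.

The mRNA has the sequence of the coding strand (reverse complement of the template) with T→U. Reverse complement of ATAGAAGCGACGTCAATTTGCGATTTGCGGTACGGTGATCGTTTCCAACAAGACCGCGGCCTGCTAGCCTGAGTTGTTTTA is TAAAACAACTCAGGCTAGCAGGCCGCGGTCTTGTTGGAAACGATCACCGTACCGCAAATCGCAAATTGACGTCGCTTCTAT; then T→U.

5'-UAAAACAACUCAGGCUAGCAGGCCGCGGUCUUGUUGGAAACGAUCACCGUACCGCAAAUCGCAAAUUGACGUCGCUUCUAU-3'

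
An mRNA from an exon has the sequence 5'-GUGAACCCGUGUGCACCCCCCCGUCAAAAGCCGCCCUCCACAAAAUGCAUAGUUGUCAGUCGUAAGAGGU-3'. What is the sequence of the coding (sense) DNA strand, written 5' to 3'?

5'-GTGAACCCGTGTGCACCCCCCCGTCAAAAGCCGCCCTCCACAAAATGCATAGTTGTCAGTCGTAAGAGGT-3'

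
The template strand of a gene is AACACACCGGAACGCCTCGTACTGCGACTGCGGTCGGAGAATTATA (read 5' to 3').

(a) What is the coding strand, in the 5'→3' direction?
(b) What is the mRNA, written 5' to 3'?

(a) 5'-TATAATTCTCCGACCGCAGTCGCAGTACGAGGCGTTCCGGTGTGTT-3'
(b) 5'-UAUAAUUCUCCGACCGCAGUCGCAGUACGAGGCGUUCCGGUGUGUU-3'

(a) The coding strand is the reverse complement of the template: complement TTGTGTGGCCTTGCGGAGCATGACGCTGACGCCAGCCTCTTAATAT, then reverse.
(b) mRNA has the coding-strand sequence with T→U.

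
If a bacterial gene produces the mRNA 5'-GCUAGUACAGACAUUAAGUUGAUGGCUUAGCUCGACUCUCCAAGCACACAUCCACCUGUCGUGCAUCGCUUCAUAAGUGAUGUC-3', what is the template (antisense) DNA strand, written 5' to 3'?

Replace U with T to get the coding DNA strand: GCTAGTACAGACATTAAGTTGATGGCTTAGCTCGACTCTCCAAGCACACATCCACCTGTCGTGCATCGCTTCATAAGTGATGTC. The template strand is its reverse complement (complement CGATCATGTCTGTAATTCAACTACCGAATCGAGCTGAGAGGTTCGTGTGTAGGTGGACAGCACGTAGCGAAGTATTCACTACAG, then reverse).

5'-GACATCACTTATGAAGCGATGCACGACAGGTGGATGTGTGCTTGGAGAGTCGAGCTAAGCCATCAACTTAATGTCTGTACTAGC-3'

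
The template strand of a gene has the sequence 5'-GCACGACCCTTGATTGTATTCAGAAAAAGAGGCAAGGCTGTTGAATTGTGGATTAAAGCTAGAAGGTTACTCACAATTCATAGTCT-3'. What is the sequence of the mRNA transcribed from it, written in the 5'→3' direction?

5′-AGACUAUGAAUUGUGAGUAACCUUCUAGCUUUAAUCCACAAUUCAACAGCCUUGCCUCUUUUUCUGAAUACAAUCAAGGGUCGUGC-3′

The mRNA has the sequence of the coding strand (reverse complement of the template) with T→U. Reverse complement of GCACGACCCTTGATTGTATTCAGAAAAAGAGGCAAGGCTGTTGAATTGTGGATTAAAGCTAGAAGGTTACTCACAATTCATAGTCT is AGACTATGAATTGTGAGTAACCTTCTAGCTTTAATCCACAATTCAACAGCCTTGCCTCTTTTTCTGAATACAATCAAGGGTCGTGC; then T→U.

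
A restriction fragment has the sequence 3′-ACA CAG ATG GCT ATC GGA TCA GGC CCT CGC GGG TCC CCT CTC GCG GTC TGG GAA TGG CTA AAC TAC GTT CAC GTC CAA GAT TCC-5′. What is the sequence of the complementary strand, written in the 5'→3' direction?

The strand is given 3'→5', so its complement runs 5'→3' in the same left-to-right order: pair each base A↔T, G↔C.

5'-TGTGTCTACCGATAGCCTAGTCCGGGAGCGCCCAGGGGAGAGCGCCAGACCCTTACCGATTTGATGCAAGTGCAGGTTCTAAGG-3'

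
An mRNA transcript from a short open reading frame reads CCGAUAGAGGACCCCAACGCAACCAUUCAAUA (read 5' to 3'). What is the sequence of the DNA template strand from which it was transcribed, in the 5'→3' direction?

Replace U with T to get the coding DNA strand: CCGATAGAGGACCCCAACGCAACCATTCAATA. The template strand is its reverse complement (complement GGCTATCTCCTGGGGTTGCGTTGGTAAGTTAT, then reverse).

5′-TATTGAATGGTTGCGTTGGGGTCCTCTATCGG-3′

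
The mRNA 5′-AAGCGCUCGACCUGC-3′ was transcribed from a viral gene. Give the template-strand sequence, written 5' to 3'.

Replace U with T to get the coding DNA strand: AAGCGCTCGACCTGC. The template strand is its reverse complement (complement TTCGCGAGCTGGACG, then reverse).

5′-GCAGGTCGAGCGCTT-3′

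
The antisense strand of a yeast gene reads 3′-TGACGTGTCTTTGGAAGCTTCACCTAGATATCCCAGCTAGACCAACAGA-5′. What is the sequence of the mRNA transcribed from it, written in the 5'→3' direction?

Reading the template 3'→5' as shown, RNA polymerase pairs each base (A→U, T→A, G↔C) to build mRNA 5'→3' directly.

5'-ACUGCACAGAAACCUUCGAAGUGGAUCUAUAGGGUCGAUCUGGUUGUCU-3'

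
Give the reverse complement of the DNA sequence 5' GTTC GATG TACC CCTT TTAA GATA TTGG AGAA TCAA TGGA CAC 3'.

Reading the sequence 3'→5' and pairing each base (A↔T, G↔C) gives the reverse complement directly.

5'-GTGTCCATTGATTCTCCAATATCTTAAAAGGGGTACATCGAAC-3'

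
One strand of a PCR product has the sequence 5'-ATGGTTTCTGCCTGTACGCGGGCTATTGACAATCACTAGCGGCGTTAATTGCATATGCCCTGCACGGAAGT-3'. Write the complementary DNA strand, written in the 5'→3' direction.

The complement of ATGGTTTCTGCCTGTACGCGGGCTATTGACAATCACTAGCGGCGTTAATTGCATATGCCCTGCACGGAAGT is TACCAAAGACGGACATGCGCCCGATAACTGTTAGTGATCGCCGCAATTAACGTATACGGGACGTGCCTTCA (A↔T, G↔C). DNA strands are antiparallel, so the complementary strand runs 3'→5'; reversing gives the 5'→3' form.

5'-ACTTCCGTGCAGGGCATATGCAATTAACGCCGCTAGTGATTGTCAATAGCCCGCGTACAGGCAGAAACCAT-3'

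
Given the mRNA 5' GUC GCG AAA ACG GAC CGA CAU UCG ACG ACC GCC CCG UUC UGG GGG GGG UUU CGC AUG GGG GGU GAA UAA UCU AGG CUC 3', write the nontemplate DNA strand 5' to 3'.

The coding DNA strand has the same 5'→3' sequence as the mRNA with U replaced by T.

5'-GTCGCGAAAACGGACCGACATTCGACGACCGCCCCGTTCTGGGGGGGGTTTCGCATGGGGGGTGAATAATCTAGGCTC-3'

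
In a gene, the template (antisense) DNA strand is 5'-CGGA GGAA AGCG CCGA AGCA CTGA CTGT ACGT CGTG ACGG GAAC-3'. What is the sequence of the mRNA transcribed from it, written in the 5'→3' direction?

5′-GUUCCCGUCACGACGUACAGUCAGUGCUUCGGCGCUUUCCUCCG-3′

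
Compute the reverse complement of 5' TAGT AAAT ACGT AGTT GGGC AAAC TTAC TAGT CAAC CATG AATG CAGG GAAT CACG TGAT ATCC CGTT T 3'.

5'-AAACGGGATATCACGTGATTCCCTGCATTCATGGTTGACTAGTAAGTTTGCCCAACTACGTATTTACTA-3'

Complement each base (A↔T, G↔C): ATCATTTATGCATCAACCCGTTTGAATGATCAGTTGGTACTTACGTCCCTTAGTGCACTATAGGGCAAA. Then reverse.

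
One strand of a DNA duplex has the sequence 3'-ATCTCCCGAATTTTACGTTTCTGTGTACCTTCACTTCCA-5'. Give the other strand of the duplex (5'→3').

5'-TAGAGGGCTTAAAATGCAAAGACACATGGAAGTGAAGGT-3'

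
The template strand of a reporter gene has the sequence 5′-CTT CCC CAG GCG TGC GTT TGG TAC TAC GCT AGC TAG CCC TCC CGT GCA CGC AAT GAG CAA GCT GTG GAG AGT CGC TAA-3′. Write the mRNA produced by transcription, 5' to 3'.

RNA polymerase reads the template 3'→5' and synthesizes mRNA 5'→3' by base-pairing (A→U, T→A, G↔C). The complement of the template is GAAGGGGTCCGCACGCAAACCATGATGCGATCGATCGGGAGGGCACGTGCGTTACTCGTTCGACACCTCTCAGCGATT; antiparallel, so 5'→3' the coding strand is TTAGCGACTCTCCACAGCTTGCTCATTGCGTGCACGGGAGGGCTAGCTAGCGTAGTACCAAACGCACGCCTGGGGAAG. Replace T with U for the mRNA.

5'-UUAGCGACUCUCCACAGCUUGCUCAUUGCGUGCACGGGAGGGCUAGCUAGCGUAGUACCAAACGCACGCCUGGGGAAG-3'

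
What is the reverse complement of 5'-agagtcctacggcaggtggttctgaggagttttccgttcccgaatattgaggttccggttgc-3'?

Complement each base (A↔T, G↔C): TCTCAGGATGCCGTCCACCAAGACTCCTCAAAAGGCAAGGGCTTATAACTCCAAGGCCAACG. Then reverse.

5′-GCAACCGGAACCTCAATATTCGGGAACGGAAAACTCCTCAGAACCACCTGCCGTAGGACTCT-3′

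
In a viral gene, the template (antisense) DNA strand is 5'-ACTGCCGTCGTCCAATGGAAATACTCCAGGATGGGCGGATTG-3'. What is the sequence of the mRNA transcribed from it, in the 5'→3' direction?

5'-CAAUCCGCCCAUCCUGGAGUAUUUCCAUUGGACGACGGCAGU-3'

The mRNA has the sequence of the coding strand (reverse complement of the template) with T→U. Reverse complement of ACTGCCGTCGTCCAATGGAAATACTCCAGGATGGGCGGATTG is CAATCCGCCCATCCTGGAGTATTTCCATTGGACGACGGCAGT; then T→U.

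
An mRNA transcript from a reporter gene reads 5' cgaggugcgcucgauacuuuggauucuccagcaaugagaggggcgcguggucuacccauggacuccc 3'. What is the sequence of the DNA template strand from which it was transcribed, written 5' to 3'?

Replace U with T to get the coding DNA strand: CGAGGTGCGCTCGATACTTTGGATTCTCCAGCAATGAGAGGGGCGCGTGGTCTACCCATGGACTCCC. The template strand is its reverse complement (complement GCTCCACGCGAGCTATGAAACCTAAGAGGTCGTTACTCTCCCCGCGCACCAGATGGGTACCTGAGGG, then reverse).

5′-GGGAGTCCATGGGTAGACCACGCGCCCCTCTCATTGCTGGAGAATCCAAAGTATCGAGCGCACCTCG-3′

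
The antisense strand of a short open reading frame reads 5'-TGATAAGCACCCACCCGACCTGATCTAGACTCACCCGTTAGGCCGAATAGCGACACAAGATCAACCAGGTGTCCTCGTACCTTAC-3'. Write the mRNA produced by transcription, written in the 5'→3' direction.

RNA polymerase reads the template 3'→5' and synthesizes mRNA 5'→3' by base-pairing (A→U, T→A, G↔C). The complement of the template is ACTATTCGTGGGTGGGCTGGACTAGATCTGAGTGGGCAATCCGGCTTATCGCTGTGTTCTAGTTGGTCCACAGGAGCATGGAATG; antiparallel, so 5'→3' the coding strand is GTAAGGTACGAGGACACCTGGTTGATCTTGTGTCGCTATTCGGCCTAACGGGTGAGTCTAGATCAGGTCGGGTGGGTGCTTATCA. Replace T with U for the mRNA.

5'-GUAAGGUACGAGGACACCUGGUUGAUCUUGUGUCGCUAUUCGGCCUAACGGGUGAGUCUAGAUCAGGUCGGGUGGGUGCUUAUCA-3'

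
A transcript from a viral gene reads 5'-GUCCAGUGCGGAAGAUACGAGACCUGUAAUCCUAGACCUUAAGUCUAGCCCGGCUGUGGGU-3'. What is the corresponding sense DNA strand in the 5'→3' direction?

The coding DNA strand has the same 5'→3' sequence as the mRNA with U replaced by T.

5'-GTCCAGTGCGGAAGATACGAGACCTGTAATCCTAGACCTTAAGTCTAGCCCGGCTGTGGGT-3'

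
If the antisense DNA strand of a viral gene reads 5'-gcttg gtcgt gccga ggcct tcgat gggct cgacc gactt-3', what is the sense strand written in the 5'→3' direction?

5′-AAGTCGGTCGAGCCCATCGAAGGCCTCGGCACGACCAAGC-3′

The coding strand is complementary and antiparallel to the template: take the complement (A↔T, G↔C) and reverse.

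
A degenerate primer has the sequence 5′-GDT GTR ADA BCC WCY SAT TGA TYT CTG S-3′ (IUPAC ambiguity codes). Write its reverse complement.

Standard pairs A↔T, G↔C; ambiguity codes pair R↔Y, W↔W, S↔S, B↔V, D↔H. Complement (CHACAYTHTVGGWGRSTAACTARAGACS), then reverse for 5'→3'.

5'-SCAGARATCAATSRGWGGVTHTYACAHC-3'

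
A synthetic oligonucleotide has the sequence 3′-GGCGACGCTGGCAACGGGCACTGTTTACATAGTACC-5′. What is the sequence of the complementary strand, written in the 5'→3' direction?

The strand is given 3'→5', so its complement runs 5'→3' in the same left-to-right order: pair each base A↔T, G↔C.

5'-CCGCTGCGACCGTTGCCCGTGACAAATGTATCATGG-3'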